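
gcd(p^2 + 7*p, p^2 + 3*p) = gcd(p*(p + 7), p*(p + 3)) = p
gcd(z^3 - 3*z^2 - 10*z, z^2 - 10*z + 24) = 1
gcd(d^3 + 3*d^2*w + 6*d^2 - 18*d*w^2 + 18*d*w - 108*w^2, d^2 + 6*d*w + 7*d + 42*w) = d + 6*w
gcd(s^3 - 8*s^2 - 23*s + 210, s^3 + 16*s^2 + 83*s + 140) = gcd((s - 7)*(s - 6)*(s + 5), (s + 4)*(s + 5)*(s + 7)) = s + 5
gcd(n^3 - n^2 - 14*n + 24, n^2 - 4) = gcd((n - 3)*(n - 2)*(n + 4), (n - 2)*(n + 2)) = n - 2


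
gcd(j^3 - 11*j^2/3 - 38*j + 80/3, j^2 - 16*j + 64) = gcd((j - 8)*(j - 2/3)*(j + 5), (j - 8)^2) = j - 8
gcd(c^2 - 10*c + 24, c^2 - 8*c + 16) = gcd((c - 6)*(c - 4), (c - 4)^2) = c - 4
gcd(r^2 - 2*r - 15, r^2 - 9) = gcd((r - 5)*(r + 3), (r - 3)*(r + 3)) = r + 3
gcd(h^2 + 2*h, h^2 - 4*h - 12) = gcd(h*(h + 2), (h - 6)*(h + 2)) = h + 2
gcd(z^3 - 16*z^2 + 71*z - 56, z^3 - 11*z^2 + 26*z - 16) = z^2 - 9*z + 8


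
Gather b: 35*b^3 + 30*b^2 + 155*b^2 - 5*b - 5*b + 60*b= 35*b^3 + 185*b^2 + 50*b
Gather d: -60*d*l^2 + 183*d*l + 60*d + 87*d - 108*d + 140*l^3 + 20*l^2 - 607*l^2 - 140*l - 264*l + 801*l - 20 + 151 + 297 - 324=d*(-60*l^2 + 183*l + 39) + 140*l^3 - 587*l^2 + 397*l + 104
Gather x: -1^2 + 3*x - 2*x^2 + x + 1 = -2*x^2 + 4*x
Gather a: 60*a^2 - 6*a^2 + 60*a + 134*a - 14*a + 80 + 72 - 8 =54*a^2 + 180*a + 144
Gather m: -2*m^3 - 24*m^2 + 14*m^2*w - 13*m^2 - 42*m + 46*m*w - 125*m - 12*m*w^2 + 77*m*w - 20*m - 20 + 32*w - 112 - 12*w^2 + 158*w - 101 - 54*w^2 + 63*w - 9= -2*m^3 + m^2*(14*w - 37) + m*(-12*w^2 + 123*w - 187) - 66*w^2 + 253*w - 242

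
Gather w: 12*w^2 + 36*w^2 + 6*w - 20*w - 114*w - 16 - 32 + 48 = 48*w^2 - 128*w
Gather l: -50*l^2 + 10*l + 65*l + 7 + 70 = -50*l^2 + 75*l + 77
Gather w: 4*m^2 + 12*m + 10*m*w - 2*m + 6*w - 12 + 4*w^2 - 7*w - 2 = 4*m^2 + 10*m + 4*w^2 + w*(10*m - 1) - 14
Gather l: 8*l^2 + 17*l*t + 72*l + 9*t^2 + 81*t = 8*l^2 + l*(17*t + 72) + 9*t^2 + 81*t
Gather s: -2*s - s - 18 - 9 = -3*s - 27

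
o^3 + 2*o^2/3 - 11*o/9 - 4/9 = (o - 1)*(o + 1/3)*(o + 4/3)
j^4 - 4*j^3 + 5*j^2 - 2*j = j*(j - 2)*(j - 1)^2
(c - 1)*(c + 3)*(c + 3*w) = c^3 + 3*c^2*w + 2*c^2 + 6*c*w - 3*c - 9*w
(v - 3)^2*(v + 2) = v^3 - 4*v^2 - 3*v + 18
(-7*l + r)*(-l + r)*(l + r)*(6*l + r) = 42*l^4 + l^3*r - 43*l^2*r^2 - l*r^3 + r^4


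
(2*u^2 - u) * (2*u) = 4*u^3 - 2*u^2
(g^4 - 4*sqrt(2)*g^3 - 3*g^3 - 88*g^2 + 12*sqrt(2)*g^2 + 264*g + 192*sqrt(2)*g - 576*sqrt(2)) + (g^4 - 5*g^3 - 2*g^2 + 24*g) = 2*g^4 - 8*g^3 - 4*sqrt(2)*g^3 - 90*g^2 + 12*sqrt(2)*g^2 + 192*sqrt(2)*g + 288*g - 576*sqrt(2)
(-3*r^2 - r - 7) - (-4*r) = -3*r^2 + 3*r - 7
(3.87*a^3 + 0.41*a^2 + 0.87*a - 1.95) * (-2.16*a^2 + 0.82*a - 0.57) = -8.3592*a^5 + 2.2878*a^4 - 3.7489*a^3 + 4.6917*a^2 - 2.0949*a + 1.1115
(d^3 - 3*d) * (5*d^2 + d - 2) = 5*d^5 + d^4 - 17*d^3 - 3*d^2 + 6*d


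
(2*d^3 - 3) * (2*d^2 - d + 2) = 4*d^5 - 2*d^4 + 4*d^3 - 6*d^2 + 3*d - 6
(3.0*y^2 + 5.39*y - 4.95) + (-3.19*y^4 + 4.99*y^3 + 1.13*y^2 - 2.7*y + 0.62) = -3.19*y^4 + 4.99*y^3 + 4.13*y^2 + 2.69*y - 4.33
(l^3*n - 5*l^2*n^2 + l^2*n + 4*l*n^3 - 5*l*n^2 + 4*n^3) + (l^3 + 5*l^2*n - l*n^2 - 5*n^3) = l^3*n + l^3 - 5*l^2*n^2 + 6*l^2*n + 4*l*n^3 - 6*l*n^2 - n^3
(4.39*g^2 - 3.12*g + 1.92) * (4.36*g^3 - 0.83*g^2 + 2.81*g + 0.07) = 19.1404*g^5 - 17.2469*g^4 + 23.2967*g^3 - 10.0535*g^2 + 5.1768*g + 0.1344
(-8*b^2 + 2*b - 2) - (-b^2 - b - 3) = -7*b^2 + 3*b + 1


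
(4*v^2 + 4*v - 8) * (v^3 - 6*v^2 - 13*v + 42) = 4*v^5 - 20*v^4 - 84*v^3 + 164*v^2 + 272*v - 336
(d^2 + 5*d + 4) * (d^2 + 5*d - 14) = d^4 + 10*d^3 + 15*d^2 - 50*d - 56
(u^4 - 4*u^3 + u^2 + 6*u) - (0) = u^4 - 4*u^3 + u^2 + 6*u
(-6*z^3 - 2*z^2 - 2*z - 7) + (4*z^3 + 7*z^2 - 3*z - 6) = -2*z^3 + 5*z^2 - 5*z - 13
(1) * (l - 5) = l - 5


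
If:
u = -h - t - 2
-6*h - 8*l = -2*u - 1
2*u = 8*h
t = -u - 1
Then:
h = -1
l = -1/8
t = 3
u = -4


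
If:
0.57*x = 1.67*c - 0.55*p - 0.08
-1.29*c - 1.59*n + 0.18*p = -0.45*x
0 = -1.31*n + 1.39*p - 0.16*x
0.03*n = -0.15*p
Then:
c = 0.18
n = -0.04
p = 0.01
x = 0.37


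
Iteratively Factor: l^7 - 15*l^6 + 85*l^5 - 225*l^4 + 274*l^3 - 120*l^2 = (l - 5)*(l^6 - 10*l^5 + 35*l^4 - 50*l^3 + 24*l^2) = (l - 5)*(l - 1)*(l^5 - 9*l^4 + 26*l^3 - 24*l^2) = l*(l - 5)*(l - 1)*(l^4 - 9*l^3 + 26*l^2 - 24*l) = l*(l - 5)*(l - 4)*(l - 1)*(l^3 - 5*l^2 + 6*l) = l*(l - 5)*(l - 4)*(l - 3)*(l - 1)*(l^2 - 2*l) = l*(l - 5)*(l - 4)*(l - 3)*(l - 2)*(l - 1)*(l)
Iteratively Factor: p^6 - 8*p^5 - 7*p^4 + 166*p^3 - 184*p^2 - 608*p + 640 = (p - 4)*(p^5 - 4*p^4 - 23*p^3 + 74*p^2 + 112*p - 160) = (p - 4)*(p + 2)*(p^4 - 6*p^3 - 11*p^2 + 96*p - 80) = (p - 4)^2*(p + 2)*(p^3 - 2*p^2 - 19*p + 20) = (p - 5)*(p - 4)^2*(p + 2)*(p^2 + 3*p - 4) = (p - 5)*(p - 4)^2*(p + 2)*(p + 4)*(p - 1)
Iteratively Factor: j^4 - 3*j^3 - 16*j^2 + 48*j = (j - 4)*(j^3 + j^2 - 12*j) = j*(j - 4)*(j^2 + j - 12) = j*(j - 4)*(j - 3)*(j + 4)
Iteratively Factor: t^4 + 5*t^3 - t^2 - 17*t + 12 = (t - 1)*(t^3 + 6*t^2 + 5*t - 12) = (t - 1)*(t + 3)*(t^2 + 3*t - 4) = (t - 1)^2*(t + 3)*(t + 4)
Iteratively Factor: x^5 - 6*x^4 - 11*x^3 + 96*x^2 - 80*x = (x)*(x^4 - 6*x^3 - 11*x^2 + 96*x - 80) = x*(x + 4)*(x^3 - 10*x^2 + 29*x - 20) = x*(x - 4)*(x + 4)*(x^2 - 6*x + 5) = x*(x - 4)*(x - 1)*(x + 4)*(x - 5)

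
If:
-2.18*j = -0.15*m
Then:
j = 0.0688073394495413*m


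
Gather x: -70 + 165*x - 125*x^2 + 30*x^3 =30*x^3 - 125*x^2 + 165*x - 70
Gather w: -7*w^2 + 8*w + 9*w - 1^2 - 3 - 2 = -7*w^2 + 17*w - 6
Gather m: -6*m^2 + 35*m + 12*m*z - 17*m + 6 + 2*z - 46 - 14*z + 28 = -6*m^2 + m*(12*z + 18) - 12*z - 12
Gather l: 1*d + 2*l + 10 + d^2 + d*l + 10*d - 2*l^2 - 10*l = d^2 + 11*d - 2*l^2 + l*(d - 8) + 10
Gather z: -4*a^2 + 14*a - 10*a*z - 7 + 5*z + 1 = -4*a^2 + 14*a + z*(5 - 10*a) - 6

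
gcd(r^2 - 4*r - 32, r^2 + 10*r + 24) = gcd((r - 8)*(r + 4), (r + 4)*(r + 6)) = r + 4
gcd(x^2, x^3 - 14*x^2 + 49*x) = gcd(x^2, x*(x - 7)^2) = x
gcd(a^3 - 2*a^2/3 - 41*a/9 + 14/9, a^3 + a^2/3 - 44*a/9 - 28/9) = a^2 - a/3 - 14/3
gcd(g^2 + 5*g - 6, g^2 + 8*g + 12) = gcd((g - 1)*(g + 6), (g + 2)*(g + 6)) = g + 6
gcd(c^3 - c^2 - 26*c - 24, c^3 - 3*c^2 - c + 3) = c + 1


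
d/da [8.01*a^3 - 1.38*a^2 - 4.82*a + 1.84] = 24.03*a^2 - 2.76*a - 4.82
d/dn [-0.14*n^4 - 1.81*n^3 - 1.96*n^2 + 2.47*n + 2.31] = -0.56*n^3 - 5.43*n^2 - 3.92*n + 2.47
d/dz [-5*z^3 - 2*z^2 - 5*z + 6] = -15*z^2 - 4*z - 5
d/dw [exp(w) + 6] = exp(w)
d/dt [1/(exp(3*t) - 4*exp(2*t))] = (8 - 3*exp(t))*exp(-2*t)/(exp(t) - 4)^2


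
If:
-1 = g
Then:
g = -1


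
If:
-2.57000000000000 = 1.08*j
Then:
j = -2.38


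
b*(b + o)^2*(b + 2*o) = b^4 + 4*b^3*o + 5*b^2*o^2 + 2*b*o^3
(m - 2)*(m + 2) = m^2 - 4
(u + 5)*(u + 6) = u^2 + 11*u + 30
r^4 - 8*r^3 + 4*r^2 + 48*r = r*(r - 6)*(r - 4)*(r + 2)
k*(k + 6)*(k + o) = k^3 + k^2*o + 6*k^2 + 6*k*o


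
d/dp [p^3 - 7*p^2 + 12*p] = 3*p^2 - 14*p + 12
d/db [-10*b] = -10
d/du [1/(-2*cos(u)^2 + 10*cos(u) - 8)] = (5 - 2*cos(u))*sin(u)/(2*(cos(u)^2 - 5*cos(u) + 4)^2)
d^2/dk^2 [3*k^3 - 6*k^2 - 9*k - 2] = 18*k - 12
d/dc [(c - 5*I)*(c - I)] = 2*c - 6*I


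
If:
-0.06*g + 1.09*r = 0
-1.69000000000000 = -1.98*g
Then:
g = 0.85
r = 0.05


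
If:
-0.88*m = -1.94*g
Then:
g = 0.45360824742268*m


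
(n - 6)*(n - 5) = n^2 - 11*n + 30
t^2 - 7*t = t*(t - 7)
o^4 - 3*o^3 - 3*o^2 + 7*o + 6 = (o - 3)*(o - 2)*(o + 1)^2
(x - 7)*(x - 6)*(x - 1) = x^3 - 14*x^2 + 55*x - 42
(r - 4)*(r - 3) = r^2 - 7*r + 12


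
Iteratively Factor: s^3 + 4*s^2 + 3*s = (s)*(s^2 + 4*s + 3) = s*(s + 1)*(s + 3)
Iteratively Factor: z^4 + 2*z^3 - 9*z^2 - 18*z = (z + 2)*(z^3 - 9*z) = (z + 2)*(z + 3)*(z^2 - 3*z) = z*(z + 2)*(z + 3)*(z - 3)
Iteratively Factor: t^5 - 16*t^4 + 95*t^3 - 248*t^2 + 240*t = (t - 4)*(t^4 - 12*t^3 + 47*t^2 - 60*t) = (t - 4)*(t - 3)*(t^3 - 9*t^2 + 20*t) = t*(t - 4)*(t - 3)*(t^2 - 9*t + 20) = t*(t - 5)*(t - 4)*(t - 3)*(t - 4)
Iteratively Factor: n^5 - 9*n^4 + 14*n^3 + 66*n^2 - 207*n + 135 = (n - 3)*(n^4 - 6*n^3 - 4*n^2 + 54*n - 45) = (n - 3)*(n + 3)*(n^3 - 9*n^2 + 23*n - 15) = (n - 3)*(n - 1)*(n + 3)*(n^2 - 8*n + 15) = (n - 3)^2*(n - 1)*(n + 3)*(n - 5)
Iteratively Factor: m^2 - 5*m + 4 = (m - 4)*(m - 1)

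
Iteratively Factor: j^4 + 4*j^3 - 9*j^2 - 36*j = (j + 4)*(j^3 - 9*j) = j*(j + 4)*(j^2 - 9) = j*(j + 3)*(j + 4)*(j - 3)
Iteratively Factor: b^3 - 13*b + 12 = (b - 3)*(b^2 + 3*b - 4) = (b - 3)*(b - 1)*(b + 4)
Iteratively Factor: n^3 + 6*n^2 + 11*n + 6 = (n + 2)*(n^2 + 4*n + 3) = (n + 1)*(n + 2)*(n + 3)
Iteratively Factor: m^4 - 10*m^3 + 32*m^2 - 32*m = (m)*(m^3 - 10*m^2 + 32*m - 32) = m*(m - 4)*(m^2 - 6*m + 8) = m*(m - 4)*(m - 2)*(m - 4)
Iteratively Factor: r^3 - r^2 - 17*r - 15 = (r + 3)*(r^2 - 4*r - 5) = (r + 1)*(r + 3)*(r - 5)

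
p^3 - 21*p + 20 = (p - 4)*(p - 1)*(p + 5)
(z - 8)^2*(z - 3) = z^3 - 19*z^2 + 112*z - 192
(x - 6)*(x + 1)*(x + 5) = x^3 - 31*x - 30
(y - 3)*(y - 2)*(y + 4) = y^3 - y^2 - 14*y + 24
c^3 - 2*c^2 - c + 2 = (c - 2)*(c - 1)*(c + 1)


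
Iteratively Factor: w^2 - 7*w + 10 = (w - 5)*(w - 2)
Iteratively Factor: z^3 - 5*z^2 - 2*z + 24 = (z - 4)*(z^2 - z - 6) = (z - 4)*(z + 2)*(z - 3)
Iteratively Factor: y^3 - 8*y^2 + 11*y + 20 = (y + 1)*(y^2 - 9*y + 20) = (y - 4)*(y + 1)*(y - 5)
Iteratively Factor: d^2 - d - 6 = (d - 3)*(d + 2)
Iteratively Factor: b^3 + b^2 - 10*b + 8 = (b - 1)*(b^2 + 2*b - 8) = (b - 2)*(b - 1)*(b + 4)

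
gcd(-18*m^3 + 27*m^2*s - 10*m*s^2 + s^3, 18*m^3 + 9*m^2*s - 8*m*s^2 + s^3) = 18*m^2 - 9*m*s + s^2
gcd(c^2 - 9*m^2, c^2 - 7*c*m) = 1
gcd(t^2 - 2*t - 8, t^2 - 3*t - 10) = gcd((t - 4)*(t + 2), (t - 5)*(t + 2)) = t + 2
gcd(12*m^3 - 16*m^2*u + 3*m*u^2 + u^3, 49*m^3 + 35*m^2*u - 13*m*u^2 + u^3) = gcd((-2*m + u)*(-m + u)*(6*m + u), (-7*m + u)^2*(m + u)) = 1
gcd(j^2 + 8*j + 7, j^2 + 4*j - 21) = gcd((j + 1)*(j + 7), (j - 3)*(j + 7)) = j + 7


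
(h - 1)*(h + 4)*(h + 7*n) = h^3 + 7*h^2*n + 3*h^2 + 21*h*n - 4*h - 28*n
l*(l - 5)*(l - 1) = l^3 - 6*l^2 + 5*l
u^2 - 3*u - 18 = (u - 6)*(u + 3)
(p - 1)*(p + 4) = p^2 + 3*p - 4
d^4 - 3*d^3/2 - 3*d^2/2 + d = d*(d - 2)*(d - 1/2)*(d + 1)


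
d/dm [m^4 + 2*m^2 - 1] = 4*m*(m^2 + 1)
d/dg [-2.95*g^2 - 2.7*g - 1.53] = -5.9*g - 2.7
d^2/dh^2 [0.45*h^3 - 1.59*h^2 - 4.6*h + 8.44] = 2.7*h - 3.18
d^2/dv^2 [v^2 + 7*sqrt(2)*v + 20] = 2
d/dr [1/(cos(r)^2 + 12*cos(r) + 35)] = 2*(cos(r) + 6)*sin(r)/(cos(r)^2 + 12*cos(r) + 35)^2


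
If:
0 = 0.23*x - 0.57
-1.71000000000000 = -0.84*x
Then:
No Solution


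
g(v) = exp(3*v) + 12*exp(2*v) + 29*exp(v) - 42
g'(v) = 3*exp(3*v) + 24*exp(2*v) + 29*exp(v)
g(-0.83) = -26.99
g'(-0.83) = 17.46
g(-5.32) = -41.86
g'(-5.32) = 0.14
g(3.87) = 139124.25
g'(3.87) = 387136.42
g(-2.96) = -40.46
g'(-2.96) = 1.57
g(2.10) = 1539.63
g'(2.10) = 3471.01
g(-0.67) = -23.88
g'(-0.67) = 21.53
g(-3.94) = -41.43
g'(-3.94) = 0.57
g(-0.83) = -26.99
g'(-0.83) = 17.46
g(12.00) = 4311549421300600.30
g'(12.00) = 12934330384996590.88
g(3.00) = 13484.71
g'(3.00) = 34574.02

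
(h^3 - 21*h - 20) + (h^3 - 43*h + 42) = 2*h^3 - 64*h + 22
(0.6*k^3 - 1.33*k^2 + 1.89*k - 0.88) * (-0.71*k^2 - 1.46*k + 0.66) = -0.426*k^5 + 0.0683*k^4 + 0.9959*k^3 - 3.0124*k^2 + 2.5322*k - 0.5808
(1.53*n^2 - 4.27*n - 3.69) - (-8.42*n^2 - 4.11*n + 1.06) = 9.95*n^2 - 0.159999999999999*n - 4.75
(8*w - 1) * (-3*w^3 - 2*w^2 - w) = -24*w^4 - 13*w^3 - 6*w^2 + w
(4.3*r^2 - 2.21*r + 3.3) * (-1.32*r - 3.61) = -5.676*r^3 - 12.6058*r^2 + 3.6221*r - 11.913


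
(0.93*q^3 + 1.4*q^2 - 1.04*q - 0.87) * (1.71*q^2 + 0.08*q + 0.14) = 1.5903*q^5 + 2.4684*q^4 - 1.5362*q^3 - 1.3749*q^2 - 0.2152*q - 0.1218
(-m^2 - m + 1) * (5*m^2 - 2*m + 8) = -5*m^4 - 3*m^3 - m^2 - 10*m + 8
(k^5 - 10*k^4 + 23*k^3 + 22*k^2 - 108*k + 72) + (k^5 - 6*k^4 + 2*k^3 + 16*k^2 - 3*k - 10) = 2*k^5 - 16*k^4 + 25*k^3 + 38*k^2 - 111*k + 62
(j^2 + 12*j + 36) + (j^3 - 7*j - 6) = j^3 + j^2 + 5*j + 30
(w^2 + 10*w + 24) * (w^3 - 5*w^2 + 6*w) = w^5 + 5*w^4 - 20*w^3 - 60*w^2 + 144*w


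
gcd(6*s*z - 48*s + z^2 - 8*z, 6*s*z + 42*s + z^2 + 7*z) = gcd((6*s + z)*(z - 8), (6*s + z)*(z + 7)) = 6*s + z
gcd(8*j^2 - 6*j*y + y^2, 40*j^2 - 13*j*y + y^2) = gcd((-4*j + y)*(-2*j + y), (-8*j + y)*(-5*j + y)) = 1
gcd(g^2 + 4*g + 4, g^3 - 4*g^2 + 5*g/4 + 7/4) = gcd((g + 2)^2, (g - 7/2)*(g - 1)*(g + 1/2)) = 1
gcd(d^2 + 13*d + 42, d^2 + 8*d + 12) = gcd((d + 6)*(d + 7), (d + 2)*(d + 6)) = d + 6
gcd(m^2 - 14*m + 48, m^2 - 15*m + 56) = m - 8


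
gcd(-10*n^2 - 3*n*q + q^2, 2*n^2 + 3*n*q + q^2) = 2*n + q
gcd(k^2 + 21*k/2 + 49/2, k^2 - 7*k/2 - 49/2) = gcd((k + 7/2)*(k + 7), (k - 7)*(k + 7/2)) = k + 7/2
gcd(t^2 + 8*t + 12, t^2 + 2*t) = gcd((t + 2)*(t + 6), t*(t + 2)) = t + 2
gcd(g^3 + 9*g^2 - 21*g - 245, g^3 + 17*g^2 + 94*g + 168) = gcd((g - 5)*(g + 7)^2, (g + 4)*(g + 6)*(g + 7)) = g + 7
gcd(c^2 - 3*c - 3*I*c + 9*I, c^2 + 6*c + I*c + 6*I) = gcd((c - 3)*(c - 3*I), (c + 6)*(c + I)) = 1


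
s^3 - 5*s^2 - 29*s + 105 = (s - 7)*(s - 3)*(s + 5)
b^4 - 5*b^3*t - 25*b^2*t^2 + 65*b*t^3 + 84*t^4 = (b - 7*t)*(b - 3*t)*(b + t)*(b + 4*t)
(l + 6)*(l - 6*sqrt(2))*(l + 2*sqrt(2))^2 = l^4 - 2*sqrt(2)*l^3 + 6*l^3 - 40*l^2 - 12*sqrt(2)*l^2 - 240*l - 48*sqrt(2)*l - 288*sqrt(2)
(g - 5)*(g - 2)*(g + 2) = g^3 - 5*g^2 - 4*g + 20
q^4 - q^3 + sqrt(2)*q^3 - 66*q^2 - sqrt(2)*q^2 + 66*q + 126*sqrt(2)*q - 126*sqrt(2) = (q - 1)*(q - 3*sqrt(2))^2*(q + 7*sqrt(2))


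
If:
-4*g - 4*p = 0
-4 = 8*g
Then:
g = -1/2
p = 1/2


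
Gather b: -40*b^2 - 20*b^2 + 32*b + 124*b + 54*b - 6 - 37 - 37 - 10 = -60*b^2 + 210*b - 90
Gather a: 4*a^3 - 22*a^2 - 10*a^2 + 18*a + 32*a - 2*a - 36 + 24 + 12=4*a^3 - 32*a^2 + 48*a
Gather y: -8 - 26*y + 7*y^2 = 7*y^2 - 26*y - 8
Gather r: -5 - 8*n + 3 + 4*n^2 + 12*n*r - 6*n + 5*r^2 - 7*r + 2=4*n^2 - 14*n + 5*r^2 + r*(12*n - 7)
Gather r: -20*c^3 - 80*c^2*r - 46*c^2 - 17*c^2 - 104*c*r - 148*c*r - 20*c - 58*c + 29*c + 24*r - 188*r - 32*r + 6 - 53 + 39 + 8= -20*c^3 - 63*c^2 - 49*c + r*(-80*c^2 - 252*c - 196)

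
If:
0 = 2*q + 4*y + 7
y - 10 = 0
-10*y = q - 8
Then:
No Solution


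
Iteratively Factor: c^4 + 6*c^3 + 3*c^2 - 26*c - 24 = (c + 1)*(c^3 + 5*c^2 - 2*c - 24) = (c + 1)*(c + 4)*(c^2 + c - 6) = (c + 1)*(c + 3)*(c + 4)*(c - 2)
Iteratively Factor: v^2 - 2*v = (v)*(v - 2)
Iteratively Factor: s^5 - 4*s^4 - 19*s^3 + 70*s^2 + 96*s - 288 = (s - 2)*(s^4 - 2*s^3 - 23*s^2 + 24*s + 144) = (s - 4)*(s - 2)*(s^3 + 2*s^2 - 15*s - 36) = (s - 4)*(s - 2)*(s + 3)*(s^2 - s - 12) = (s - 4)^2*(s - 2)*(s + 3)*(s + 3)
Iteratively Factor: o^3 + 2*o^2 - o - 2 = (o + 2)*(o^2 - 1) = (o + 1)*(o + 2)*(o - 1)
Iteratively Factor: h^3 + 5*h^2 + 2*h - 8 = (h + 2)*(h^2 + 3*h - 4) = (h - 1)*(h + 2)*(h + 4)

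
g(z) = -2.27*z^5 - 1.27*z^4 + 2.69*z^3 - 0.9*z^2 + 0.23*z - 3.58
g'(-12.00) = -225391.45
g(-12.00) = 533729.66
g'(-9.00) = -70093.93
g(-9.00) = 123669.20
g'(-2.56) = -344.52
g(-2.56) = 139.85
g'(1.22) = -24.32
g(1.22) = -8.70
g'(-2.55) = -338.38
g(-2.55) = 136.43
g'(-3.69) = -1732.28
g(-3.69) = 1165.66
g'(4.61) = -5460.51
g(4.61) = -5058.10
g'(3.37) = -1572.53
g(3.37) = -1060.55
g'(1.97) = -181.78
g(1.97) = -72.53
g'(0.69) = -1.41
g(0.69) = -3.61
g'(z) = -11.35*z^4 - 5.08*z^3 + 8.07*z^2 - 1.8*z + 0.23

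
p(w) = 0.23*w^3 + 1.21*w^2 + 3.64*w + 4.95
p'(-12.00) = 73.96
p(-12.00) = -261.93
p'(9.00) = 81.31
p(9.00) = 303.39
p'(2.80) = 15.83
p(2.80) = 29.68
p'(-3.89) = 4.67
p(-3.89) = -4.44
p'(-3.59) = 3.84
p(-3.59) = -3.16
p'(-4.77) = 7.80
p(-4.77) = -9.84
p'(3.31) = 19.21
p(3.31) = 38.60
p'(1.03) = 6.86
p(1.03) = 10.23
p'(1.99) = 11.19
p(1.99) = 18.80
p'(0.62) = 5.41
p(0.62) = 7.73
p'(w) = 0.69*w^2 + 2.42*w + 3.64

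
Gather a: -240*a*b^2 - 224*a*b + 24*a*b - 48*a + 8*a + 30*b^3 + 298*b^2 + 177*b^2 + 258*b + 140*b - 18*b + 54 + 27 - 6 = a*(-240*b^2 - 200*b - 40) + 30*b^3 + 475*b^2 + 380*b + 75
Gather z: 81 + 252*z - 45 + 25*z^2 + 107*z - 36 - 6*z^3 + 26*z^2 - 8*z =-6*z^3 + 51*z^2 + 351*z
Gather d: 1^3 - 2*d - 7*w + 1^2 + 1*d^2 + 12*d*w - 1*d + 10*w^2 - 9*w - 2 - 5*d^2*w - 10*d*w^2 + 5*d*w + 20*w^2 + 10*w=d^2*(1 - 5*w) + d*(-10*w^2 + 17*w - 3) + 30*w^2 - 6*w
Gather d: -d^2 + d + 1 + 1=-d^2 + d + 2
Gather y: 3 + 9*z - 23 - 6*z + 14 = 3*z - 6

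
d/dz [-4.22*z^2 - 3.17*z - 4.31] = -8.44*z - 3.17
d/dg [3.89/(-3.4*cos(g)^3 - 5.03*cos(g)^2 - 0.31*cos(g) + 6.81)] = (39.678*sin(g)^2 - 39.1334*cos(g) - 40.8839)*sin(g)/(3.4*cos(g)^3 + 5.03*cos(g)^2 + 0.31*cos(g) - 6.81)^2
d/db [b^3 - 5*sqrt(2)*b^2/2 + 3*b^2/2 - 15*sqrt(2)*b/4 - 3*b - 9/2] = 3*b^2 - 5*sqrt(2)*b + 3*b - 15*sqrt(2)/4 - 3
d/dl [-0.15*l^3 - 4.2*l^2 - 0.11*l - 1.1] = -0.45*l^2 - 8.4*l - 0.11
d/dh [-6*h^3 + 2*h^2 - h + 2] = -18*h^2 + 4*h - 1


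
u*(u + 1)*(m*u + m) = m*u^3 + 2*m*u^2 + m*u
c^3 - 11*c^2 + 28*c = c*(c - 7)*(c - 4)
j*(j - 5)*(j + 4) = j^3 - j^2 - 20*j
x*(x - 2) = x^2 - 2*x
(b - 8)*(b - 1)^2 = b^3 - 10*b^2 + 17*b - 8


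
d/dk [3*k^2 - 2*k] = 6*k - 2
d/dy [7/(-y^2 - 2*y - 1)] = 14*(y + 1)/(y^2 + 2*y + 1)^2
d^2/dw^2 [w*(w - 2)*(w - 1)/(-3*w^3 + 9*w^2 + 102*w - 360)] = 8*(-9*w^5 + 87*w^4 - 369*w^3 + 1410*w^2 - 3780*w + 2920)/(w^9 - 9*w^8 - 75*w^7 + 945*w^6 + 390*w^5 - 31644*w^4 + 77336*w^3 + 286560*w^2 - 1468800*w + 1728000)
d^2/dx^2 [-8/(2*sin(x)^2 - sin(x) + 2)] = 8*(16*sin(x)^4 - 6*sin(x)^3 - 39*sin(x)^2 + 14*sin(x) + 6)/(-sin(x) - cos(2*x) + 3)^3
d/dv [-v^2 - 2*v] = -2*v - 2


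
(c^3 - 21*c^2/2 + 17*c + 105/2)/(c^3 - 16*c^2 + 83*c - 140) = (c + 3/2)/(c - 4)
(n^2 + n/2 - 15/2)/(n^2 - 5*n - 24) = (n - 5/2)/(n - 8)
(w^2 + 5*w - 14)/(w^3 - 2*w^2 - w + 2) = (w + 7)/(w^2 - 1)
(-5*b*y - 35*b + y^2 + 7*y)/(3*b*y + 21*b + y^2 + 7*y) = (-5*b + y)/(3*b + y)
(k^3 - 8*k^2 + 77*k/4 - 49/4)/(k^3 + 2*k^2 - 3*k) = (k^2 - 7*k + 49/4)/(k*(k + 3))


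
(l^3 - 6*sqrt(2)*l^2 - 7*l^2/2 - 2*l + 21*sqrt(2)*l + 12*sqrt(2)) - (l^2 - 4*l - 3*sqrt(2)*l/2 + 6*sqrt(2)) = l^3 - 6*sqrt(2)*l^2 - 9*l^2/2 + 2*l + 45*sqrt(2)*l/2 + 6*sqrt(2)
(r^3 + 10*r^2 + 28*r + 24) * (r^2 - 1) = r^5 + 10*r^4 + 27*r^3 + 14*r^2 - 28*r - 24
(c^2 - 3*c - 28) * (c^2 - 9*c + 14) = c^4 - 12*c^3 + 13*c^2 + 210*c - 392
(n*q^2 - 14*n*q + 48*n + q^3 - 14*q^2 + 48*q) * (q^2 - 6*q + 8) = n*q^4 - 20*n*q^3 + 140*n*q^2 - 400*n*q + 384*n + q^5 - 20*q^4 + 140*q^3 - 400*q^2 + 384*q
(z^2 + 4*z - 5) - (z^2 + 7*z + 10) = -3*z - 15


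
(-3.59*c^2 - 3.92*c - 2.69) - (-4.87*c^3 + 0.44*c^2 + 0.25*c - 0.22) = 4.87*c^3 - 4.03*c^2 - 4.17*c - 2.47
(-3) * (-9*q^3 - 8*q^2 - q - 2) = 27*q^3 + 24*q^2 + 3*q + 6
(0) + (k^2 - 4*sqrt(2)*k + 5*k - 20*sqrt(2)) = k^2 - 4*sqrt(2)*k + 5*k - 20*sqrt(2)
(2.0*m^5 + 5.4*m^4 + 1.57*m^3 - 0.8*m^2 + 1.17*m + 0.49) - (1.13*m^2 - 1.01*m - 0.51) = 2.0*m^5 + 5.4*m^4 + 1.57*m^3 - 1.93*m^2 + 2.18*m + 1.0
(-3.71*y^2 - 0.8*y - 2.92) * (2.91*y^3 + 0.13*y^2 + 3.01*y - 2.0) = -10.7961*y^5 - 2.8103*y^4 - 19.7683*y^3 + 4.6324*y^2 - 7.1892*y + 5.84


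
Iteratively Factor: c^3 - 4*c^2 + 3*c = (c)*(c^2 - 4*c + 3) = c*(c - 1)*(c - 3)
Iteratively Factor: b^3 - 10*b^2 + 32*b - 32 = (b - 4)*(b^2 - 6*b + 8) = (b - 4)^2*(b - 2)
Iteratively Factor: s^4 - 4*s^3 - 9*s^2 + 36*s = (s)*(s^3 - 4*s^2 - 9*s + 36) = s*(s - 4)*(s^2 - 9) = s*(s - 4)*(s + 3)*(s - 3)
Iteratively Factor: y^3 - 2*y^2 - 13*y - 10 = (y - 5)*(y^2 + 3*y + 2) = (y - 5)*(y + 2)*(y + 1)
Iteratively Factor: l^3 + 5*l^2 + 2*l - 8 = (l + 4)*(l^2 + l - 2) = (l + 2)*(l + 4)*(l - 1)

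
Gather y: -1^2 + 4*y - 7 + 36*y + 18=40*y + 10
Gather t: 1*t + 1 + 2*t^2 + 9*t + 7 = 2*t^2 + 10*t + 8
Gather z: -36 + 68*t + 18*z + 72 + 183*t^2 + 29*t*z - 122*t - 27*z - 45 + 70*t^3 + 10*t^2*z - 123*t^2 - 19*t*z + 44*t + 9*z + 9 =70*t^3 + 60*t^2 - 10*t + z*(10*t^2 + 10*t)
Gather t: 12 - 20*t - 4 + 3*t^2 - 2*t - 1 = 3*t^2 - 22*t + 7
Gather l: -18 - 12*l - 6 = -12*l - 24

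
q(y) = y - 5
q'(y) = 1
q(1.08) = -3.92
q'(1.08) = 1.00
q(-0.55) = -5.55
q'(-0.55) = 1.00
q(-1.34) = -6.34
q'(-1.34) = 1.00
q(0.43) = -4.57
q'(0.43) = 1.00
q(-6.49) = -11.49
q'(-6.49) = 1.00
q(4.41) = -0.59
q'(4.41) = 1.00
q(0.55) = -4.45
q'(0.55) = 1.00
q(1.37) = -3.63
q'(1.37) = 1.00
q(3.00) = -2.00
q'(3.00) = 1.00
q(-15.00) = -20.00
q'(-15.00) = 1.00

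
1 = 1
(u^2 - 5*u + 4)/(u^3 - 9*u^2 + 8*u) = (u - 4)/(u*(u - 8))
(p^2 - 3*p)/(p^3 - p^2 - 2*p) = (3 - p)/(-p^2 + p + 2)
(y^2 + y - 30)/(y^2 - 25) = (y + 6)/(y + 5)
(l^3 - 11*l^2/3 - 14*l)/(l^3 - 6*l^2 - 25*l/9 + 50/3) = 3*l*(3*l + 7)/(9*l^2 - 25)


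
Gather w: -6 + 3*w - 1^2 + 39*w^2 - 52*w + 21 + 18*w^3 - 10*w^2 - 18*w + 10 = 18*w^3 + 29*w^2 - 67*w + 24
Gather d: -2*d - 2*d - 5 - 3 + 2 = -4*d - 6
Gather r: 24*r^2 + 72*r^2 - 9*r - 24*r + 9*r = 96*r^2 - 24*r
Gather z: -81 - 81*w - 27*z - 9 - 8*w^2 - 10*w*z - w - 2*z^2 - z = -8*w^2 - 82*w - 2*z^2 + z*(-10*w - 28) - 90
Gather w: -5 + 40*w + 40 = 40*w + 35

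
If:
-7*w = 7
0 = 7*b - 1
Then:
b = 1/7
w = -1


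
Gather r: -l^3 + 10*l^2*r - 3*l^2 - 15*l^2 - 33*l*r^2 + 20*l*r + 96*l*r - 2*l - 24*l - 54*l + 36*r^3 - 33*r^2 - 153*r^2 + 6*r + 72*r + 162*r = -l^3 - 18*l^2 - 80*l + 36*r^3 + r^2*(-33*l - 186) + r*(10*l^2 + 116*l + 240)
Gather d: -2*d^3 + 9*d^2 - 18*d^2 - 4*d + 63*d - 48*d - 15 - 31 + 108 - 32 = -2*d^3 - 9*d^2 + 11*d + 30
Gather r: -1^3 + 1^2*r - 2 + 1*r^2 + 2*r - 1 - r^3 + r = -r^3 + r^2 + 4*r - 4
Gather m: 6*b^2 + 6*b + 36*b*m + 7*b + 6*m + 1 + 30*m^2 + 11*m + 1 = 6*b^2 + 13*b + 30*m^2 + m*(36*b + 17) + 2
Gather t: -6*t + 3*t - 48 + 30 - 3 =-3*t - 21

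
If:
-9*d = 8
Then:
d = -8/9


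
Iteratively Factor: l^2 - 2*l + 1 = (l - 1)*(l - 1)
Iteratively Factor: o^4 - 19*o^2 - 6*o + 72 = (o + 3)*(o^3 - 3*o^2 - 10*o + 24) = (o - 4)*(o + 3)*(o^2 + o - 6) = (o - 4)*(o + 3)^2*(o - 2)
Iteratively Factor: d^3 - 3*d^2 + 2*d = (d - 2)*(d^2 - d) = d*(d - 2)*(d - 1)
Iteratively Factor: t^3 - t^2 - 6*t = (t)*(t^2 - t - 6) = t*(t + 2)*(t - 3)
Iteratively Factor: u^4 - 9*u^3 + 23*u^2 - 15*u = (u - 1)*(u^3 - 8*u^2 + 15*u) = u*(u - 1)*(u^2 - 8*u + 15) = u*(u - 5)*(u - 1)*(u - 3)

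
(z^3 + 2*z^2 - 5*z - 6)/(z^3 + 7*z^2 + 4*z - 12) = (z^3 + 2*z^2 - 5*z - 6)/(z^3 + 7*z^2 + 4*z - 12)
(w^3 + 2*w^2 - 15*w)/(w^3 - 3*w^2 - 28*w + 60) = w*(w - 3)/(w^2 - 8*w + 12)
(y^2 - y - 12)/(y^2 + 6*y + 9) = (y - 4)/(y + 3)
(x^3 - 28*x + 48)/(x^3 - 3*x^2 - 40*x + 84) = (x - 4)/(x - 7)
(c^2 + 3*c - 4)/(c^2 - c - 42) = (-c^2 - 3*c + 4)/(-c^2 + c + 42)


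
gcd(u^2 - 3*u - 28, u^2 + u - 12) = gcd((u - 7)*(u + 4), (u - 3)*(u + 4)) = u + 4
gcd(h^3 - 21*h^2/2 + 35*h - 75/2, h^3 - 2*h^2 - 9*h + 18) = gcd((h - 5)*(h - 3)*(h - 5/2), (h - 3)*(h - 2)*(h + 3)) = h - 3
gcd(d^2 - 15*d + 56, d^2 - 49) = d - 7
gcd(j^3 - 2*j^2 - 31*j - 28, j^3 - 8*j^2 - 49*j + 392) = j - 7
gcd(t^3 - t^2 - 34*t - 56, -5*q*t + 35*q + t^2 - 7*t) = t - 7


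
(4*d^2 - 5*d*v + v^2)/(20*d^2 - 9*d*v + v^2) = (-d + v)/(-5*d + v)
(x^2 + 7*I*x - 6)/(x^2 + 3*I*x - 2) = (x + 6*I)/(x + 2*I)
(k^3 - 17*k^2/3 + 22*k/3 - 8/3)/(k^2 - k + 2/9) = 3*(k^2 - 5*k + 4)/(3*k - 1)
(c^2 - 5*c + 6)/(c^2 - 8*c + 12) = (c - 3)/(c - 6)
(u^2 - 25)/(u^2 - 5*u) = (u + 5)/u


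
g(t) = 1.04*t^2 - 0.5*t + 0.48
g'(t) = 2.08*t - 0.5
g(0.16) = 0.43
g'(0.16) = -0.17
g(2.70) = 6.71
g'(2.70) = 5.12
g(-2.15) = 6.36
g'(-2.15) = -4.97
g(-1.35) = 3.05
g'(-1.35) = -3.31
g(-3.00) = 11.34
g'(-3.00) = -6.74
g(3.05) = 8.63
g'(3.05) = 5.84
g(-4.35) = 22.33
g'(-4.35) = -9.55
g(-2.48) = 8.12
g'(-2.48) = -5.66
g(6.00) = 34.92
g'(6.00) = 11.98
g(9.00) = 80.22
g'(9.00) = 18.22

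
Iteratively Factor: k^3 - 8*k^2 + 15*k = (k)*(k^2 - 8*k + 15) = k*(k - 3)*(k - 5)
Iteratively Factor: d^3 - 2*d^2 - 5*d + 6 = (d - 3)*(d^2 + d - 2) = (d - 3)*(d - 1)*(d + 2)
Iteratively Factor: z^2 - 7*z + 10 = (z - 2)*(z - 5)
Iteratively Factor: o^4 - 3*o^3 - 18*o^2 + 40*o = (o + 4)*(o^3 - 7*o^2 + 10*o) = (o - 2)*(o + 4)*(o^2 - 5*o) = o*(o - 2)*(o + 4)*(o - 5)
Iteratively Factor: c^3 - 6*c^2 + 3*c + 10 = (c - 5)*(c^2 - c - 2) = (c - 5)*(c - 2)*(c + 1)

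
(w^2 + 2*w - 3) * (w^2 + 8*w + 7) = w^4 + 10*w^3 + 20*w^2 - 10*w - 21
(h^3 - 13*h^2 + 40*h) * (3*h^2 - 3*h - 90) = 3*h^5 - 42*h^4 + 69*h^3 + 1050*h^2 - 3600*h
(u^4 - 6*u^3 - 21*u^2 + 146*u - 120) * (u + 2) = u^5 - 4*u^4 - 33*u^3 + 104*u^2 + 172*u - 240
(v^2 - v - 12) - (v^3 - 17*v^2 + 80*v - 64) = -v^3 + 18*v^2 - 81*v + 52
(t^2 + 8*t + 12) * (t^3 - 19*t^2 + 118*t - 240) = t^5 - 11*t^4 - 22*t^3 + 476*t^2 - 504*t - 2880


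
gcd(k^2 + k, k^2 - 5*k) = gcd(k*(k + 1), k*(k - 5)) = k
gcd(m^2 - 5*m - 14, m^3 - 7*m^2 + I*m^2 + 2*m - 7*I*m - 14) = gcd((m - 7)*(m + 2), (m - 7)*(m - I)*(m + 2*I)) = m - 7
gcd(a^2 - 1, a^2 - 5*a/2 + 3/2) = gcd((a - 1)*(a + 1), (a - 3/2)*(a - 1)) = a - 1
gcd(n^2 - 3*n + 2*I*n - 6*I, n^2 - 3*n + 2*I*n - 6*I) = n^2 + n*(-3 + 2*I) - 6*I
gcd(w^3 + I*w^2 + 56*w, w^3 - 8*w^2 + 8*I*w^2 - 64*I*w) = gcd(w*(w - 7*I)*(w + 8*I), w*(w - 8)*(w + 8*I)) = w^2 + 8*I*w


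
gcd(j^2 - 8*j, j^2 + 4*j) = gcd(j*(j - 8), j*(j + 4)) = j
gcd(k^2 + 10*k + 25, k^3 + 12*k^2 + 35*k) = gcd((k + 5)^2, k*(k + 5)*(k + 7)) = k + 5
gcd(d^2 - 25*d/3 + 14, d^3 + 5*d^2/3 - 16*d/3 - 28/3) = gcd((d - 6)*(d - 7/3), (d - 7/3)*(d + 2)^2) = d - 7/3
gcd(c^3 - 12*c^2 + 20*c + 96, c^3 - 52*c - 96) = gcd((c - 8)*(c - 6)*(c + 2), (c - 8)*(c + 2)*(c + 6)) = c^2 - 6*c - 16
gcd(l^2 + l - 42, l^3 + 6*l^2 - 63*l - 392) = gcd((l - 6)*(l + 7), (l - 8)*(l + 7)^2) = l + 7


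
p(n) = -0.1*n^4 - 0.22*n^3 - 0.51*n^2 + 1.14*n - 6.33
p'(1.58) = -3.70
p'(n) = -0.4*n^3 - 0.66*n^2 - 1.02*n + 1.14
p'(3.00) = -18.66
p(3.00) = -21.54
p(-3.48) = -21.87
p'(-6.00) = 69.90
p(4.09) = -53.23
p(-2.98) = -16.32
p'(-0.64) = 1.63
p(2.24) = -11.33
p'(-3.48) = 13.55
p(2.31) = -11.98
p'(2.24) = -8.95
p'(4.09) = -41.44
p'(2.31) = -9.67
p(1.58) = -7.29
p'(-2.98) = 8.90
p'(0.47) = 0.47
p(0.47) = -5.93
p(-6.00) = -113.61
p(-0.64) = -7.23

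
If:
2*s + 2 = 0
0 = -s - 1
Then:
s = -1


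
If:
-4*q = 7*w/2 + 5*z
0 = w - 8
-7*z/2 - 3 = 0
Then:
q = -83/14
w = 8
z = -6/7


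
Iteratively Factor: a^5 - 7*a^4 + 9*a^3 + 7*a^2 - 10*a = (a - 5)*(a^4 - 2*a^3 - a^2 + 2*a) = (a - 5)*(a - 1)*(a^3 - a^2 - 2*a) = (a - 5)*(a - 1)*(a + 1)*(a^2 - 2*a) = (a - 5)*(a - 2)*(a - 1)*(a + 1)*(a)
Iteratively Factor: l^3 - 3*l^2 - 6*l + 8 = (l + 2)*(l^2 - 5*l + 4) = (l - 4)*(l + 2)*(l - 1)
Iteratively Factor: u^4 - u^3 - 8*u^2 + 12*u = (u - 2)*(u^3 + u^2 - 6*u) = (u - 2)*(u + 3)*(u^2 - 2*u) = u*(u - 2)*(u + 3)*(u - 2)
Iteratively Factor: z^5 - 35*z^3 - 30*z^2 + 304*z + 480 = (z - 4)*(z^4 + 4*z^3 - 19*z^2 - 106*z - 120) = (z - 5)*(z - 4)*(z^3 + 9*z^2 + 26*z + 24) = (z - 5)*(z - 4)*(z + 3)*(z^2 + 6*z + 8) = (z - 5)*(z - 4)*(z + 2)*(z + 3)*(z + 4)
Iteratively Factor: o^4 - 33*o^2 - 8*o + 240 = (o + 4)*(o^3 - 4*o^2 - 17*o + 60) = (o - 5)*(o + 4)*(o^2 + o - 12) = (o - 5)*(o - 3)*(o + 4)*(o + 4)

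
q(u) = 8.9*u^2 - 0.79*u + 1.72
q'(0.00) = -0.79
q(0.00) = 1.72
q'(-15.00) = -267.79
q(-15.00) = 2016.07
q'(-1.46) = -26.78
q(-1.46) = 21.84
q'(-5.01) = -89.97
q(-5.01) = 229.07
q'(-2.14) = -38.88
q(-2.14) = 44.17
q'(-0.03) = -1.32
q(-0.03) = 1.75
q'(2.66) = 46.56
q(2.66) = 62.59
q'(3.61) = 63.47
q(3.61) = 114.85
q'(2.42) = 42.29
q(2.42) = 51.93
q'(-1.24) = -22.86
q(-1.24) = 16.38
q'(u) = 17.8*u - 0.79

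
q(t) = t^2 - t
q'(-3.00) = -7.00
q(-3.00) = 12.00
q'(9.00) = 17.00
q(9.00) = 72.00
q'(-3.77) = -8.54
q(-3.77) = 17.98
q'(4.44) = 7.88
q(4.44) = 15.27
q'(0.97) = 0.94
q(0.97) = -0.03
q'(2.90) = 4.80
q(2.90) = 5.51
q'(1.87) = 2.74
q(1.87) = 1.63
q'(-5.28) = -11.56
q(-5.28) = 33.16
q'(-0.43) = -1.86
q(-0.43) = 0.61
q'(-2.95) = -6.90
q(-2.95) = 11.65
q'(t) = 2*t - 1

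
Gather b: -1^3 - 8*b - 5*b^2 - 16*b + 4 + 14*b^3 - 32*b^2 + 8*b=14*b^3 - 37*b^2 - 16*b + 3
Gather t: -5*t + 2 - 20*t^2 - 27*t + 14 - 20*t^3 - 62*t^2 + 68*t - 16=-20*t^3 - 82*t^2 + 36*t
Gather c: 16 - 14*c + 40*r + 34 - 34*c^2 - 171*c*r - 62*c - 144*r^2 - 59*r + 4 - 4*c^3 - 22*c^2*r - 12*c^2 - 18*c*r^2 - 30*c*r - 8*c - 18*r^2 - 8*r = -4*c^3 + c^2*(-22*r - 46) + c*(-18*r^2 - 201*r - 84) - 162*r^2 - 27*r + 54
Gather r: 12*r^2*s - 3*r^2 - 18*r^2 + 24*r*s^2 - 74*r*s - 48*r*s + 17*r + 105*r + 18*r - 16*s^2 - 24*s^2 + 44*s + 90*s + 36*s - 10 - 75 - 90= r^2*(12*s - 21) + r*(24*s^2 - 122*s + 140) - 40*s^2 + 170*s - 175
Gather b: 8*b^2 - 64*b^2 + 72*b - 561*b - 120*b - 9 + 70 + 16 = -56*b^2 - 609*b + 77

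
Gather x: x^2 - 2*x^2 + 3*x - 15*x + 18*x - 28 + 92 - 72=-x^2 + 6*x - 8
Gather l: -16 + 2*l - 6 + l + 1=3*l - 21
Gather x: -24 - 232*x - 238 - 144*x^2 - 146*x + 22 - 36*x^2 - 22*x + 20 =-180*x^2 - 400*x - 220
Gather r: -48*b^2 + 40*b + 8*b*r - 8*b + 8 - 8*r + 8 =-48*b^2 + 32*b + r*(8*b - 8) + 16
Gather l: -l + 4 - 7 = -l - 3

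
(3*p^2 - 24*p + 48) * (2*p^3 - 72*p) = 6*p^5 - 48*p^4 - 120*p^3 + 1728*p^2 - 3456*p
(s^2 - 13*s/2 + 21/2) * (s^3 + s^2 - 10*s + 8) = s^5 - 11*s^4/2 - 6*s^3 + 167*s^2/2 - 157*s + 84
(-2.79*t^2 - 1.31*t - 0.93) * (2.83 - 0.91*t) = 2.5389*t^3 - 6.7036*t^2 - 2.861*t - 2.6319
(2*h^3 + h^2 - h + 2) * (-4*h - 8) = -8*h^4 - 20*h^3 - 4*h^2 - 16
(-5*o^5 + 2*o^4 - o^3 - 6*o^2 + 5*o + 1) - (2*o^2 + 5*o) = -5*o^5 + 2*o^4 - o^3 - 8*o^2 + 1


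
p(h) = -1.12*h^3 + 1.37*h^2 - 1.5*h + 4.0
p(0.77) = 3.15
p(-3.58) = 78.32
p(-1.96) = 20.64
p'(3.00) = -23.52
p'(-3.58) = -54.37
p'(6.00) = -106.02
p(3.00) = -18.41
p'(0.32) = -0.97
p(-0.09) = 4.15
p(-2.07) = 22.91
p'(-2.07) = -21.57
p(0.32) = 3.62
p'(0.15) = -1.16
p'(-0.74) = -5.37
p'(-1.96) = -19.78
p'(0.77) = -1.38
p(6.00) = -197.60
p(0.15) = 3.80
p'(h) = -3.36*h^2 + 2.74*h - 1.5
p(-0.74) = 6.31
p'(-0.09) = -1.77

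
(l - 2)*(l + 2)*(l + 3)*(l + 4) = l^4 + 7*l^3 + 8*l^2 - 28*l - 48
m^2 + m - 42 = (m - 6)*(m + 7)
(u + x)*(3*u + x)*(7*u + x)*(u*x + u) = 21*u^4*x + 21*u^4 + 31*u^3*x^2 + 31*u^3*x + 11*u^2*x^3 + 11*u^2*x^2 + u*x^4 + u*x^3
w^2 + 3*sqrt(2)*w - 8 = (w - sqrt(2))*(w + 4*sqrt(2))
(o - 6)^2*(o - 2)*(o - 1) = o^4 - 15*o^3 + 74*o^2 - 132*o + 72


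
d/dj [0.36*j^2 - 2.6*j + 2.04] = 0.72*j - 2.6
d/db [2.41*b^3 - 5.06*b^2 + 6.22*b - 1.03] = 7.23*b^2 - 10.12*b + 6.22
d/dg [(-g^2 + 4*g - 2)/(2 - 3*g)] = (3*g^2 - 4*g + 2)/(9*g^2 - 12*g + 4)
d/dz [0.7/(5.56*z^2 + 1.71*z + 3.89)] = (-7.784*z - 1.197)/(5.56*z^2 + 1.71*z + 3.89)^2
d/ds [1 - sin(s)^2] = -sin(2*s)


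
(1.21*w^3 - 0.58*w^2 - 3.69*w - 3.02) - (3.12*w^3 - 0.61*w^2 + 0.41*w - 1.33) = -1.91*w^3 + 0.03*w^2 - 4.1*w - 1.69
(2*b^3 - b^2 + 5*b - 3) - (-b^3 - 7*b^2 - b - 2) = 3*b^3 + 6*b^2 + 6*b - 1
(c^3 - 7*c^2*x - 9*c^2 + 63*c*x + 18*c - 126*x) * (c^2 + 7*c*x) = c^5 - 9*c^4 - 49*c^3*x^2 + 18*c^3 + 441*c^2*x^2 - 882*c*x^2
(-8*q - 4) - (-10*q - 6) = 2*q + 2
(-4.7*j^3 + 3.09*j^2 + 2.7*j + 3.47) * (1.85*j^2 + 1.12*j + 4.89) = -8.695*j^5 + 0.452499999999999*j^4 - 14.5272*j^3 + 24.5536*j^2 + 17.0894*j + 16.9683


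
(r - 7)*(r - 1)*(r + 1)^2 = r^4 - 6*r^3 - 8*r^2 + 6*r + 7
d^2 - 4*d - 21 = (d - 7)*(d + 3)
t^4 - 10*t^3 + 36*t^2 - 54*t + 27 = (t - 3)^3*(t - 1)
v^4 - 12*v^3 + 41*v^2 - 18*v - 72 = (v - 6)*(v - 4)*(v - 3)*(v + 1)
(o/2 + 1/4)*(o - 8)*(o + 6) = o^3/2 - 3*o^2/4 - 49*o/2 - 12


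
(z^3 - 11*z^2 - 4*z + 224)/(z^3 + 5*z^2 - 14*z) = (z^3 - 11*z^2 - 4*z + 224)/(z*(z^2 + 5*z - 14))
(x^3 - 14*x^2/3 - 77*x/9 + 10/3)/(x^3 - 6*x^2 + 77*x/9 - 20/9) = (3*x^2 - 13*x - 30)/(3*x^2 - 17*x + 20)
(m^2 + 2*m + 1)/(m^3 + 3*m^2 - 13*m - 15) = (m + 1)/(m^2 + 2*m - 15)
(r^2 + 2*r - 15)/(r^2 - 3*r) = (r + 5)/r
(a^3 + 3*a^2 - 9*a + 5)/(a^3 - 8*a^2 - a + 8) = (a^2 + 4*a - 5)/(a^2 - 7*a - 8)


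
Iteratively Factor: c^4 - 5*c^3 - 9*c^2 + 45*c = (c)*(c^3 - 5*c^2 - 9*c + 45) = c*(c + 3)*(c^2 - 8*c + 15) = c*(c - 3)*(c + 3)*(c - 5)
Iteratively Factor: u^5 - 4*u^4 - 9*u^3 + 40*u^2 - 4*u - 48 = (u - 4)*(u^4 - 9*u^2 + 4*u + 12) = (u - 4)*(u + 3)*(u^3 - 3*u^2 + 4) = (u - 4)*(u - 2)*(u + 3)*(u^2 - u - 2) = (u - 4)*(u - 2)*(u + 1)*(u + 3)*(u - 2)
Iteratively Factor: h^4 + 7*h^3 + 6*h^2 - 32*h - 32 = (h + 4)*(h^3 + 3*h^2 - 6*h - 8) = (h + 1)*(h + 4)*(h^2 + 2*h - 8) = (h - 2)*(h + 1)*(h + 4)*(h + 4)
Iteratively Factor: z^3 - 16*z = (z - 4)*(z^2 + 4*z) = (z - 4)*(z + 4)*(z)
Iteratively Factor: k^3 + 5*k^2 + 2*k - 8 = (k - 1)*(k^2 + 6*k + 8) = (k - 1)*(k + 2)*(k + 4)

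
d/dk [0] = 0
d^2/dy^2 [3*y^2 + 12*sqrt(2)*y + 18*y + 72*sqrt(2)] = 6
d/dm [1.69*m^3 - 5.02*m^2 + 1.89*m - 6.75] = 5.07*m^2 - 10.04*m + 1.89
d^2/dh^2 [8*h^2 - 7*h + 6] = 16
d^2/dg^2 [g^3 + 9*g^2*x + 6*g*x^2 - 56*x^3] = 6*g + 18*x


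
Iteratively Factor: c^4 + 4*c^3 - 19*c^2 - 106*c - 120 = (c + 2)*(c^3 + 2*c^2 - 23*c - 60) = (c + 2)*(c + 3)*(c^2 - c - 20) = (c + 2)*(c + 3)*(c + 4)*(c - 5)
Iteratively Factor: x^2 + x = (x)*(x + 1)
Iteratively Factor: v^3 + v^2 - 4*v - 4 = (v - 2)*(v^2 + 3*v + 2) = (v - 2)*(v + 1)*(v + 2)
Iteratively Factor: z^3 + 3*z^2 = (z + 3)*(z^2) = z*(z + 3)*(z)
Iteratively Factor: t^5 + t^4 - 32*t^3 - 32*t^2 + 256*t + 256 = (t - 4)*(t^4 + 5*t^3 - 12*t^2 - 80*t - 64) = (t - 4)*(t + 4)*(t^3 + t^2 - 16*t - 16) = (t - 4)^2*(t + 4)*(t^2 + 5*t + 4) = (t - 4)^2*(t + 4)^2*(t + 1)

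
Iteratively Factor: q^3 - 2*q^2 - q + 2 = (q - 1)*(q^2 - q - 2) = (q - 2)*(q - 1)*(q + 1)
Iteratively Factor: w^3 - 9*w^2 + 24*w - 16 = (w - 1)*(w^2 - 8*w + 16) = (w - 4)*(w - 1)*(w - 4)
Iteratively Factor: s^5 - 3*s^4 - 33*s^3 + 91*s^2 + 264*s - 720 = (s - 3)*(s^4 - 33*s^2 - 8*s + 240) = (s - 3)*(s + 4)*(s^3 - 4*s^2 - 17*s + 60) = (s - 3)^2*(s + 4)*(s^2 - s - 20) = (s - 3)^2*(s + 4)^2*(s - 5)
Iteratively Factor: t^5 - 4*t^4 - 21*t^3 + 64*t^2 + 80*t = (t - 5)*(t^4 + t^3 - 16*t^2 - 16*t) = (t - 5)*(t + 1)*(t^3 - 16*t) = (t - 5)*(t + 1)*(t + 4)*(t^2 - 4*t) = t*(t - 5)*(t + 1)*(t + 4)*(t - 4)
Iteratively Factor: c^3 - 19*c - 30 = (c + 2)*(c^2 - 2*c - 15) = (c - 5)*(c + 2)*(c + 3)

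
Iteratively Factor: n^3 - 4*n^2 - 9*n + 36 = (n - 4)*(n^2 - 9) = (n - 4)*(n + 3)*(n - 3)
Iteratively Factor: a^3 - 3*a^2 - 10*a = (a)*(a^2 - 3*a - 10) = a*(a - 5)*(a + 2)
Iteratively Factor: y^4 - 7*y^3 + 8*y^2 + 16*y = (y + 1)*(y^3 - 8*y^2 + 16*y) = (y - 4)*(y + 1)*(y^2 - 4*y) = y*(y - 4)*(y + 1)*(y - 4)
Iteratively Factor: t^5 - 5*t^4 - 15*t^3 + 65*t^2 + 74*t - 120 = (t + 3)*(t^4 - 8*t^3 + 9*t^2 + 38*t - 40) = (t - 1)*(t + 3)*(t^3 - 7*t^2 + 2*t + 40) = (t - 1)*(t + 2)*(t + 3)*(t^2 - 9*t + 20) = (t - 4)*(t - 1)*(t + 2)*(t + 3)*(t - 5)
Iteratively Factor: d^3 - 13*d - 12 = (d + 3)*(d^2 - 3*d - 4) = (d + 1)*(d + 3)*(d - 4)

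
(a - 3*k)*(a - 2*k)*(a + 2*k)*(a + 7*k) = a^4 + 4*a^3*k - 25*a^2*k^2 - 16*a*k^3 + 84*k^4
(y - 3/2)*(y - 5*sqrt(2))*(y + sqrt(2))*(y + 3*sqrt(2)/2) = y^4 - 5*sqrt(2)*y^3/2 - 3*y^3/2 - 22*y^2 + 15*sqrt(2)*y^2/4 - 15*sqrt(2)*y + 33*y + 45*sqrt(2)/2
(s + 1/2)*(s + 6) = s^2 + 13*s/2 + 3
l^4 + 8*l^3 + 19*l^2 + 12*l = l*(l + 1)*(l + 3)*(l + 4)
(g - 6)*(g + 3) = g^2 - 3*g - 18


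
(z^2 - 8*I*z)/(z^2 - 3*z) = (z - 8*I)/(z - 3)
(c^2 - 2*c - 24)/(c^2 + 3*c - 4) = (c - 6)/(c - 1)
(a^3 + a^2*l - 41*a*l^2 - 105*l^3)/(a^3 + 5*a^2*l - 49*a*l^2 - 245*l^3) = (a + 3*l)/(a + 7*l)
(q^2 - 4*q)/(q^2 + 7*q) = (q - 4)/(q + 7)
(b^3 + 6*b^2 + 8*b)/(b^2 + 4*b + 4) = b*(b + 4)/(b + 2)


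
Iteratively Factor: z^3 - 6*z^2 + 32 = (z - 4)*(z^2 - 2*z - 8) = (z - 4)^2*(z + 2)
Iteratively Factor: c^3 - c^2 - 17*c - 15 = (c - 5)*(c^2 + 4*c + 3) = (c - 5)*(c + 3)*(c + 1)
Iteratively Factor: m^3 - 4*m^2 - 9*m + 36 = (m - 4)*(m^2 - 9) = (m - 4)*(m + 3)*(m - 3)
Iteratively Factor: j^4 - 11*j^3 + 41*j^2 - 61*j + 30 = (j - 1)*(j^3 - 10*j^2 + 31*j - 30) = (j - 2)*(j - 1)*(j^2 - 8*j + 15) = (j - 5)*(j - 2)*(j - 1)*(j - 3)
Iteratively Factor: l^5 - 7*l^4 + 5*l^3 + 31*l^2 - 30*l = (l - 3)*(l^4 - 4*l^3 - 7*l^2 + 10*l) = l*(l - 3)*(l^3 - 4*l^2 - 7*l + 10) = l*(l - 5)*(l - 3)*(l^2 + l - 2) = l*(l - 5)*(l - 3)*(l - 1)*(l + 2)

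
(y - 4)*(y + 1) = y^2 - 3*y - 4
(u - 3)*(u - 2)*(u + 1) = u^3 - 4*u^2 + u + 6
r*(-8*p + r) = -8*p*r + r^2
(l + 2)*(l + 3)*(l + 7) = l^3 + 12*l^2 + 41*l + 42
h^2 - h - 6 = (h - 3)*(h + 2)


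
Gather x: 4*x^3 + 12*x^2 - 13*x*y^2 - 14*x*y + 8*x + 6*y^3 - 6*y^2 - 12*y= 4*x^3 + 12*x^2 + x*(-13*y^2 - 14*y + 8) + 6*y^3 - 6*y^2 - 12*y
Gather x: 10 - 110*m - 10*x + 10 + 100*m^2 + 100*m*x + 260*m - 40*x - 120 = 100*m^2 + 150*m + x*(100*m - 50) - 100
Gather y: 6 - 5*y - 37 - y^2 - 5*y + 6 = -y^2 - 10*y - 25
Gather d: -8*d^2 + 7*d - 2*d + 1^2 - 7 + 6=-8*d^2 + 5*d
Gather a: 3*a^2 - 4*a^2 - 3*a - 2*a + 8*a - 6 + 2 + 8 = -a^2 + 3*a + 4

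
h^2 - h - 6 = (h - 3)*(h + 2)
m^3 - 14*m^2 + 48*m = m*(m - 8)*(m - 6)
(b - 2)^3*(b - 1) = b^4 - 7*b^3 + 18*b^2 - 20*b + 8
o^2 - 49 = (o - 7)*(o + 7)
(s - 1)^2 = s^2 - 2*s + 1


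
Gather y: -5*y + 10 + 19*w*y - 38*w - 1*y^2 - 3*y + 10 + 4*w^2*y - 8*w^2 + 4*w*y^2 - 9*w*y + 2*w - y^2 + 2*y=-8*w^2 - 36*w + y^2*(4*w - 2) + y*(4*w^2 + 10*w - 6) + 20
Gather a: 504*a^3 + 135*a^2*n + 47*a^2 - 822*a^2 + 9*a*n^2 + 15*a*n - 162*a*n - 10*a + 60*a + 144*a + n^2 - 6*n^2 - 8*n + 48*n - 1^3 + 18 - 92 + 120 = 504*a^3 + a^2*(135*n - 775) + a*(9*n^2 - 147*n + 194) - 5*n^2 + 40*n + 45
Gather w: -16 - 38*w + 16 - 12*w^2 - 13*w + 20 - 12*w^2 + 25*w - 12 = -24*w^2 - 26*w + 8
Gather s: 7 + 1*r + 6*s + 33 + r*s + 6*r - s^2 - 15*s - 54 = 7*r - s^2 + s*(r - 9) - 14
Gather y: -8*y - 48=-8*y - 48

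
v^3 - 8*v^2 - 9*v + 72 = (v - 8)*(v - 3)*(v + 3)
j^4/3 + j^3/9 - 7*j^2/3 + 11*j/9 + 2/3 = (j/3 + 1)*(j - 2)*(j - 1)*(j + 1/3)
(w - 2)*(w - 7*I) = w^2 - 2*w - 7*I*w + 14*I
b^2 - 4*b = b*(b - 4)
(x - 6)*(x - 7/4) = x^2 - 31*x/4 + 21/2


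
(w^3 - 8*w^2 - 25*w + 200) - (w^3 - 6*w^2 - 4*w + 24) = -2*w^2 - 21*w + 176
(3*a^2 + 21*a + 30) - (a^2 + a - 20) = 2*a^2 + 20*a + 50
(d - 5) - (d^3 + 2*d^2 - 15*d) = -d^3 - 2*d^2 + 16*d - 5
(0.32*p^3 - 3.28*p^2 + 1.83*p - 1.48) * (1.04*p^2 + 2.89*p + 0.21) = 0.3328*p^5 - 2.4864*p^4 - 7.5088*p^3 + 3.0607*p^2 - 3.8929*p - 0.3108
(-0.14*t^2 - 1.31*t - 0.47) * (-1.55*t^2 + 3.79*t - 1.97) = 0.217*t^4 + 1.4999*t^3 - 3.9606*t^2 + 0.7994*t + 0.9259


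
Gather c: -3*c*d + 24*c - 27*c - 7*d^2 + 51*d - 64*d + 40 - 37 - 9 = c*(-3*d - 3) - 7*d^2 - 13*d - 6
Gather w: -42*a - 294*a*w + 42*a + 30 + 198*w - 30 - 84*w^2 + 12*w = -84*w^2 + w*(210 - 294*a)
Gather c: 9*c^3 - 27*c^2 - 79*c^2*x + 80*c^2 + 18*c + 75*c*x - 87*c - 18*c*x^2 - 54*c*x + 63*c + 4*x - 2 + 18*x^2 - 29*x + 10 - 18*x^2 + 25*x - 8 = 9*c^3 + c^2*(53 - 79*x) + c*(-18*x^2 + 21*x - 6)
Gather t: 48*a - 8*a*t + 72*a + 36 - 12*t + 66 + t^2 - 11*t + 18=120*a + t^2 + t*(-8*a - 23) + 120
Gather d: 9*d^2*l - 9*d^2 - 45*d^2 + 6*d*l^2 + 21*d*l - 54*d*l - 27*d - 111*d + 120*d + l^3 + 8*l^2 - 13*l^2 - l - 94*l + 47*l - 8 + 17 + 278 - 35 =d^2*(9*l - 54) + d*(6*l^2 - 33*l - 18) + l^3 - 5*l^2 - 48*l + 252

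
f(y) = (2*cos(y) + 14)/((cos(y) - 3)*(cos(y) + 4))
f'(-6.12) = 0.11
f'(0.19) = 0.13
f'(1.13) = 0.35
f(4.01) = -1.04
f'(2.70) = 0.04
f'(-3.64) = 0.05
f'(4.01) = -0.11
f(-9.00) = -1.01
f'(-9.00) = -0.04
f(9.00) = -1.01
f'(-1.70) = -0.23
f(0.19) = -1.59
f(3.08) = -1.00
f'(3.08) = 0.01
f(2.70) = -1.01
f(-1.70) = -1.13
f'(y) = -2*sin(y)/((cos(y) - 3)*(cos(y) + 4)) + (2*cos(y) + 14)*sin(y)/((cos(y) - 3)*(cos(y) + 4)^2) + (2*cos(y) + 14)*sin(y)/((cos(y) - 3)^2*(cos(y) + 4)) = 2*(cos(y)^2 + 14*cos(y) + 19)*sin(y)/((cos(y) - 3)^2*(cos(y) + 4)^2)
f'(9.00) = 0.04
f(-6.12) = -1.59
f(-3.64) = -1.01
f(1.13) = -1.30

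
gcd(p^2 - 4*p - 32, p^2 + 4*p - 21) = 1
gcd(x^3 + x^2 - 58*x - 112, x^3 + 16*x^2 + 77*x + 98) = x^2 + 9*x + 14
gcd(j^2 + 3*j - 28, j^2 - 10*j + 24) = j - 4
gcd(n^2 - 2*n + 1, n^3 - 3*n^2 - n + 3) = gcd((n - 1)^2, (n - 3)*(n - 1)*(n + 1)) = n - 1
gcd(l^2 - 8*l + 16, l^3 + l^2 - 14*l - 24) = l - 4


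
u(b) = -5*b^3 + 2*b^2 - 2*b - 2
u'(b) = -15*b^2 + 4*b - 2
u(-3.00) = 157.00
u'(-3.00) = -149.00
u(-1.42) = 19.19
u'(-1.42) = -37.93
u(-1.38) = 17.71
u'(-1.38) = -36.09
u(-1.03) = 7.65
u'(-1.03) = -22.03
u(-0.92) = 5.43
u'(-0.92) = -18.38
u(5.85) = -946.26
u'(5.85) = -491.94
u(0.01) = -2.02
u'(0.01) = -1.96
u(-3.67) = 279.43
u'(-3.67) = -218.71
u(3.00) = -125.00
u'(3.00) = -125.00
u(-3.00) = 157.00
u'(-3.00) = -149.00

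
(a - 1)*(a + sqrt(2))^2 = a^3 - a^2 + 2*sqrt(2)*a^2 - 2*sqrt(2)*a + 2*a - 2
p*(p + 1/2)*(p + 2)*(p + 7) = p^4 + 19*p^3/2 + 37*p^2/2 + 7*p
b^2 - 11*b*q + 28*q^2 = (b - 7*q)*(b - 4*q)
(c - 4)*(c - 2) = c^2 - 6*c + 8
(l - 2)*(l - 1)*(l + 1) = l^3 - 2*l^2 - l + 2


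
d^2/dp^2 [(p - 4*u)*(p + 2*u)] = 2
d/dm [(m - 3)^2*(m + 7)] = (m - 3)*(3*m + 11)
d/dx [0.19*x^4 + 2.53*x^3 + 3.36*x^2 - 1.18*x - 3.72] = 0.76*x^3 + 7.59*x^2 + 6.72*x - 1.18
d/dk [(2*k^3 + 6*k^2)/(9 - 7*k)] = 4*k*(-7*k^2 + 3*k + 27)/(49*k^2 - 126*k + 81)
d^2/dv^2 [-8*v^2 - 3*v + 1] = -16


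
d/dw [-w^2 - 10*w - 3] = -2*w - 10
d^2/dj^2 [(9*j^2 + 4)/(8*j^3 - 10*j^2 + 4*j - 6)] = (144*j^6 + 168*j^4 + 206*j^3 - 9*j^2 + 24*j + 37)/(64*j^9 - 240*j^8 + 396*j^7 - 509*j^6 + 558*j^5 - 429*j^4 + 296*j^3 - 171*j^2 + 54*j - 27)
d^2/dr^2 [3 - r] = 0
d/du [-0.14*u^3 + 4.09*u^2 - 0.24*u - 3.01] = -0.42*u^2 + 8.18*u - 0.24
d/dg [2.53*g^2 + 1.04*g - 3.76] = 5.06*g + 1.04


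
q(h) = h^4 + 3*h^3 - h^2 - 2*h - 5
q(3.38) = 223.18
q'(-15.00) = -11447.00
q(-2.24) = -14.08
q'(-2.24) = 2.68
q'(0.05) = -2.08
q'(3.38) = 248.52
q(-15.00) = 40300.00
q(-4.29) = 87.03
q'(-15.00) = -11447.00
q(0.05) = -5.10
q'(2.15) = 75.06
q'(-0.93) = 4.43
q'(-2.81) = -14.07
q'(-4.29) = -143.60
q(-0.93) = -5.67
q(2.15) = 37.26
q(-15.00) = 40300.00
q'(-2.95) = -20.47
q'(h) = 4*h^3 + 9*h^2 - 2*h - 2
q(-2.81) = -11.49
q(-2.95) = -9.09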